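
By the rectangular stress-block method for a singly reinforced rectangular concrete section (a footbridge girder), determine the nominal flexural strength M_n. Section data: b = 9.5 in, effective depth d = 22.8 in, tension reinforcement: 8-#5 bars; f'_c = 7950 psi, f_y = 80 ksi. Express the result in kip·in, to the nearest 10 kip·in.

A_s = 8 × 0.31 = 2.48 in².
T = A_s f_y = 2.48 × 80 = 198.4 kips.
a = T/(0.85 f'_c b) = 198.4/(0.85 × 7.95 × 9.5) = 3.091 in.
M_n = T(d − a/2) = 198.4 × (22.8 − 1.5455) = 4216.9 kip·in.

M_n ≈ 4220 kip·in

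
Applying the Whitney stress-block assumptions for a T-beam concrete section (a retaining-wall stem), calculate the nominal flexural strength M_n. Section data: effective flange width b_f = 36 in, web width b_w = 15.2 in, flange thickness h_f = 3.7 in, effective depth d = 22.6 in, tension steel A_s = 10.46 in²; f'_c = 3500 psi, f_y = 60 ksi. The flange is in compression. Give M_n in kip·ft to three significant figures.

Tension: T = A_s f_y = 10.46 × 60 = 627.6 kips.
Try a within the flange: a = T/(0.85 f'_c b_f) = 627.6/(0.85 × 3.5 × 36) = 5.860 in.
a = 5.860 > h_f = 3.7 in: the block extends into the web. Split into flange-overhang and web parts.
C_f = 0.85 f'_c (b_f − b_w) h_f = 0.85 × 3.5 × (36 − 15.2) × 3.7 = 229.0 kips.
Remaining web compression depth: a_w = (T − C_f)/(0.85 f'_c b_w) = (627.6 − 229.0)/(0.85 × 3.5 × 15.2) = 8.815 in.
M_n = C_f(d − h_f/2) + (T − C_f)(d − a_w/2) = 229.0 × (22.6 − 1.85) + 398.6 × (22.6 − 4.4075) = 4751.8 + 7251.5 = 12003.3 kip·in.
M_n = 12003.3/12 = 1000.28 kip·ft.

M_n ≈ 1000 kip·ft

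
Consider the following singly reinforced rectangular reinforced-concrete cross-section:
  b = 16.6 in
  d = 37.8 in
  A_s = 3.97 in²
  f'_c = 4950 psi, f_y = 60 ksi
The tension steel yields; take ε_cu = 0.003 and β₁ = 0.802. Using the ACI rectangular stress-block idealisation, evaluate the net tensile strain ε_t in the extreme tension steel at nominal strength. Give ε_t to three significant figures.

a = A_s f_y/(0.85 f'_c b) = 3.410 in.
β₁ = 0.802, so c = a/β₁ = 3.410/0.802 = 4.252 in.
From the linear strain diagram with ε_cu = 0.003: ε_t = 0.003 (d − c)/c = 0.003 × (37.8 − 4.252)/4.252 = 0.0237.
Since ε_t ≥ 0.005, the section is tension-controlled.

ε_t ≈ 0.0237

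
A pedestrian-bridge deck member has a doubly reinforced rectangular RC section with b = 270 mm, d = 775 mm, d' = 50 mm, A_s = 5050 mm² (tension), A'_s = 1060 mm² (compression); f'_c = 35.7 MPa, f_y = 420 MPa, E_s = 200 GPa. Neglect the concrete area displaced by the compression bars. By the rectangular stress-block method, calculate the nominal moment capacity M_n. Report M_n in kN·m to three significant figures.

M_n ≈ 1450 kN·m

Assume both tension and compression steel yield.
Net tension couple steel: A_s − A'_s = 3990 mm².
a = (A_s − A'_s) f_y / (0.85 f'_c b) = 1675800/(0.85 × 35.7 × 270) = 204.54 mm.
c = a/β₁ = 204.54/0.795 = 257.28 mm; ε'_s = 0.003(c − d')/c = 0.0024 ≥ f_y/E_s = 0.0021, so compression steel does yield.
M_n = (A_s − A'_s) f_y (d − a/2) + A'_s f_y (d − d') = [1675800 × (775 − 102.27) + 445200 × (775 − 50)] × 10⁻⁶ = 1127.36 + 322.77 = 1450.13 kN·m.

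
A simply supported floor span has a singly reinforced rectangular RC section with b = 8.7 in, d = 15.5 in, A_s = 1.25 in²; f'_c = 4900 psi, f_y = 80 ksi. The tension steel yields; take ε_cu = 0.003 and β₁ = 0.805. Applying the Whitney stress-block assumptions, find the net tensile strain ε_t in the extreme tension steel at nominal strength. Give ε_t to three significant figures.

ε_t ≈ 0.0106

a = A_s f_y/(0.85 f'_c b) = 2.760 in.
β₁ = 0.805, so c = a/β₁ = 2.760/0.805 = 3.429 in.
From the linear strain diagram with ε_cu = 0.003: ε_t = 0.003 (d − c)/c = 0.003 × (15.5 − 3.429)/3.429 = 0.0106.
Since ε_t ≥ 0.005, the section is tension-controlled.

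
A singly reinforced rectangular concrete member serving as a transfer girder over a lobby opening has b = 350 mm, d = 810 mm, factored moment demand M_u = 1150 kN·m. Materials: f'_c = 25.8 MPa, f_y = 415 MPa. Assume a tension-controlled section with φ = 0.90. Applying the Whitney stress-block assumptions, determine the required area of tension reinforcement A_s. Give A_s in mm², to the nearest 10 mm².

M_n = M_u/φ = 1150/0.90 = 1277.78 kN·m.
With M_n = 0.85 f'_c a b (d − a/2), solve the quadratic for a:
a = d − √(d² − 2M_n/(0.85 f'_c b)) = 810 − √(810² − 2 × 1277.78×10⁶/(0.85 × 25.8 × 350)) = 241.54 mm.
A_s = 0.85 f'_c a b / f_y = 0.85 × 25.8 × 241.54 × 350 / 415 = 4467.3 mm².

A_s ≈ 4470 mm²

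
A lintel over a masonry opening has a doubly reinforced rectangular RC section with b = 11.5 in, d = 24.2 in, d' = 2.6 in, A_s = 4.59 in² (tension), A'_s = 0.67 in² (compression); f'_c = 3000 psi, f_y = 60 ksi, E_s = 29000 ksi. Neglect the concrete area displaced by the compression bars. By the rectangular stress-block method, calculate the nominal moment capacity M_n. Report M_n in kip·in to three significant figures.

Assume both steels yield.
a = (A_s − A'_s) f_y/(0.85 f'_c b) = (4.59 − 0.67) × 60/(0.85 × 3 × 11.5) = 8.020 in.
c = a/β₁ = 8.020/0.85 = 9.435 in; ε'_s = 0.003(c − d')/c = 0.0022 ≥ ε_y = 0.0021, so the compression steel yields.
M_n = (A_s − A'_s) f_y (d − a/2) + A'_s f_y (d − d') = 235.2 × (24.2 − 4.01) + 40.2 × (24.2 − 2.6) = 4748.7 + 868.3 = 5617.0 kip·in.

M_n ≈ 5620 kip·in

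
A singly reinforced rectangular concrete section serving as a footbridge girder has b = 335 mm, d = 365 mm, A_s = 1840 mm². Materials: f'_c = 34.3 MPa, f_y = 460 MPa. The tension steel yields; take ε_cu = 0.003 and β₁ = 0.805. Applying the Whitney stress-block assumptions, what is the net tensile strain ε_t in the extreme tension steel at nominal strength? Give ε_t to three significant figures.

ε_t ≈ 0.00717

a = A_s f_y/(0.85 f'_c b) = 86.66 mm.
β₁ = 0.805, so c = a/β₁ = 86.66/0.805 = 107.65 mm.
From the linear strain diagram with ε_cu = 0.003: ε_t = 0.003 (d − c)/c = 0.003 × (365 − 107.65)/107.65 = 0.00717.
Since ε_t ≥ 0.005, the section is tension-controlled.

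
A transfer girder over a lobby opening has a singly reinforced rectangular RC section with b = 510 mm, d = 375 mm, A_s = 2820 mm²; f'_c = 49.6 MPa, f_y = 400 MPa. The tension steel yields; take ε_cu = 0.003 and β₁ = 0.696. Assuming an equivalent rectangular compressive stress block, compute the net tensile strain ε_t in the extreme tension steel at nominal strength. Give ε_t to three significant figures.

ε_t ≈ 0.0119

a = A_s f_y/(0.85 f'_c b) = 52.46 mm.
β₁ = 0.696, so c = a/β₁ = 52.46/0.696 = 75.37 mm.
From the linear strain diagram with ε_cu = 0.003: ε_t = 0.003 (d − c)/c = 0.003 × (375 − 75.37)/75.37 = 0.0119.
Since ε_t ≥ 0.005, the section is tension-controlled.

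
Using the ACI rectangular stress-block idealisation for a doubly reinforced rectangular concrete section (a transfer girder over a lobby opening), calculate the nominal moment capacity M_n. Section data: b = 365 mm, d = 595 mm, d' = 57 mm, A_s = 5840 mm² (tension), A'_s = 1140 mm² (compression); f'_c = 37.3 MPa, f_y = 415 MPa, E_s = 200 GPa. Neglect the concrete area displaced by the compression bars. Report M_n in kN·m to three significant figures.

M_n ≈ 1250 kN·m

Assume both tension and compression steel yield.
Net tension couple steel: A_s − A'_s = 4700 mm².
a = (A_s − A'_s) f_y / (0.85 f'_c b) = 1950500/(0.85 × 37.3 × 365) = 168.55 mm.
c = a/β₁ = 168.55/0.784 = 214.99 mm; ε'_s = 0.003(c − d')/c = 0.0022 ≥ f_y/E_s = 0.0021, so compression steel does yield.
M_n = (A_s − A'_s) f_y (d − a/2) + A'_s f_y (d − d') = [1950500 × (595 − 84.275) + 473100 × (595 − 57)] × 10⁻⁶ = 996.17 + 254.53 = 1250.70 kN·m.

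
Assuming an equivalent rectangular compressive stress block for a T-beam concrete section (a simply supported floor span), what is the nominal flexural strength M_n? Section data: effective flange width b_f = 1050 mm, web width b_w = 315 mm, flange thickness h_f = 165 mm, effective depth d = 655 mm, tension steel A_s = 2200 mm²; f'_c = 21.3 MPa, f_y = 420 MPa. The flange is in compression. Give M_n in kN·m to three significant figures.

M_n ≈ 583 kN·m

Tension: T = A_s f_y = 2200 × 420 = 924000 N.
Try a within the flange: a = T/(0.85 f'_c b_f) = 924000/(0.85 × 21.3 × 1050) = 48.61 mm.
Since a = 48.61 ≤ h_f = 165 mm, the stress block lies entirely in the flange; analyse as a rectangular beam of width b_f.
M_n = T(d − a/2) = 924000 × (655 − 24.305) = 582.76 × 10⁶ N·mm.
M_n = 582.76 kN·m.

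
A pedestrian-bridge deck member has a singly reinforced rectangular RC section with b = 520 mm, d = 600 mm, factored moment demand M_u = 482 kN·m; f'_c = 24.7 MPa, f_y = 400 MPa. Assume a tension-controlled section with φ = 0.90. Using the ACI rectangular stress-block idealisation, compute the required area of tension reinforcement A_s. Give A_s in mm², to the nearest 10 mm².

M_n = M_u/φ = 482/0.90 = 535.556 kN·m.
With M_n = 0.85 f'_c a b (d − a/2), solve the quadratic for a:
a = d − √(d² − 2M_n/(0.85 f'_c b)) = 600 − √(600² − 2 × 535.556×10⁶/(0.85 × 24.7 × 520)) = 88.25 mm.
A_s = 0.85 f'_c a b / f_y = 0.85 × 24.7 × 88.25 × 520 / 400 = 2408.7 mm².

A_s ≈ 2410 mm²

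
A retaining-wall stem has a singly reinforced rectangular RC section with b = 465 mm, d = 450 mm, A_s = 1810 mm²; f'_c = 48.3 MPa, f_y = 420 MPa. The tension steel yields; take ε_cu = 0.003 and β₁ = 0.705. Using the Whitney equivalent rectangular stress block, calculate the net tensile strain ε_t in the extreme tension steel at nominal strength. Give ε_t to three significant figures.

ε_t ≈ 0.0209

a = A_s f_y/(0.85 f'_c b) = 39.82 mm.
β₁ = 0.705, so c = a/β₁ = 39.82/0.705 = 56.48 mm.
From the linear strain diagram with ε_cu = 0.003: ε_t = 0.003 (d − c)/c = 0.003 × (450 − 56.48)/56.48 = 0.0209.
Since ε_t ≥ 0.005, the section is tension-controlled.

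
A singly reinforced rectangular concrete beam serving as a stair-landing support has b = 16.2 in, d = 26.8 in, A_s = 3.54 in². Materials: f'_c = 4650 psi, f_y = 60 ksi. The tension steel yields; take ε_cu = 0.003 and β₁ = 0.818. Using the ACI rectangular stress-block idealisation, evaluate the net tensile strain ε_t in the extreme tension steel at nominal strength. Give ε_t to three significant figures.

ε_t ≈ 0.0168

a = A_s f_y/(0.85 f'_c b) = 3.317 in.
β₁ = 0.818, so c = a/β₁ = 3.317/0.818 = 4.055 in.
From the linear strain diagram with ε_cu = 0.003: ε_t = 0.003 (d − c)/c = 0.003 × (26.8 − 4.055)/4.055 = 0.0168.
Since ε_t ≥ 0.005, the section is tension-controlled.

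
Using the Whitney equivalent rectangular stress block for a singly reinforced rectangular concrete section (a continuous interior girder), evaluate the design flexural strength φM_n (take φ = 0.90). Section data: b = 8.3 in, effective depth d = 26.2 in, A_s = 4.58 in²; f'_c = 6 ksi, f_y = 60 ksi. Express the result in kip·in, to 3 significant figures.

T = A_s f_y = 4.58 × 60 = 274.8 kips.
a = T/(0.85 f'_c b) = 274.8/(0.85 × 6 × 8.3) = 6.492 in.
M_n = T(d − a/2) = 274.8 × (26.2 − 3.246) = 6307.8 kip·in.
φM_n = 0.90 × 6307.8 = 5677.0 kip·in.

φM_n ≈ 5680 kip·in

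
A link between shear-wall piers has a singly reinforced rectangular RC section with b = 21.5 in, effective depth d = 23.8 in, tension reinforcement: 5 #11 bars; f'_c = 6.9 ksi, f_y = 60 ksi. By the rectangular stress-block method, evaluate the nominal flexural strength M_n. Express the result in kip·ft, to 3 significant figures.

A_s = 5 × 1.56 = 7.8 in².
T = A_s f_y = 7.8 × 60 = 468 kips.
a = T/(0.85 f'_c b) = 468/(0.85 × 6.9 × 21.5) = 3.711 in.
M_n = T(d − a/2) = 468 × (23.8 − 1.8555) = 10270.0 kip·in = 10270.0/12 = 855.83 kip·ft.

M_n ≈ 856 kip·ft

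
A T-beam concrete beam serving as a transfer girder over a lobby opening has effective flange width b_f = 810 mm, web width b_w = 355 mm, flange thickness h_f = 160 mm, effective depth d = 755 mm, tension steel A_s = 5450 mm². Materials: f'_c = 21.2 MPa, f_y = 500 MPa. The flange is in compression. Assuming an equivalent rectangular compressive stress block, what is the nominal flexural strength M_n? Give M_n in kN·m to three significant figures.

M_n ≈ 1800 kN·m

Tension: T = A_s f_y = 5450 × 500 = 2725000 N.
Try a within the flange: a = T/(0.85 f'_c b_f) = 2725000/(0.85 × 21.2 × 810) = 186.69 mm.
a = 186.69 > h_f = 160 mm: the block extends into the web. Split into flange-overhang and web parts.
C_f = 0.85 f'_c (b_f − b_w) h_f = 0.85 × 21.2 × (810 − 355) × 160 = 1311856 N.
Remaining web compression depth: a_w = (T − C_f)/(0.85 f'_c b_w) = (2725000 − 1311856)/(0.85 × 21.2 × 355) = 220.90 mm.
M_n = C_f(d − h_f/2) + (T − C_f)(d − a_w/2) = 1311856 × (755 − 80) + 1413144 × (755 − 110.45) = 885.50 + 910.84 = 1796.34 × 10⁶ N·mm.
M_n = 1796.34 kN·m.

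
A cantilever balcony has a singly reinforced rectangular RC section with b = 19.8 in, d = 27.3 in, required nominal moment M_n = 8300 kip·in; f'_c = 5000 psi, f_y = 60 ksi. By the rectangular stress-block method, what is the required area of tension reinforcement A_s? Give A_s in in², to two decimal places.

From M_n = 0.85 f'_c a b (d − a/2):
a = d − √(d² − 2M_n/(0.85 f'_c b)) = 27.3 − √(27.3² − 2 × 8300/(0.85 × 5 × 19.8)) = 3.890 in.
A_s = 0.85 f'_c a b / f_y = 0.85 × 5 × 3.890 × 19.8 / 60 = 5.456 in².

A_s ≈ 5.46 in²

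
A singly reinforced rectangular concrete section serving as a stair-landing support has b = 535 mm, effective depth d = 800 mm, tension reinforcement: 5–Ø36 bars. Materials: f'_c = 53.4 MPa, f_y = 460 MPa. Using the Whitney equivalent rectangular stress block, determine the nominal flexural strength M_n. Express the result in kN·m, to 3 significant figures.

M_n ≈ 1760 kN·m

A_s = 5 × 1018 = 5090 mm².
T = A_s f_y = 5090 × 460 = 2341400 N = 2341.4 kN.
From C = T: a = T/(0.85 f'_c b) = 2341400/(0.85 × 53.4 × 535) = 96.42 mm.
M_n = T(d − a/2) = 2341.4 kN × (800 − 48.21) mm = 1760.24 kN·m.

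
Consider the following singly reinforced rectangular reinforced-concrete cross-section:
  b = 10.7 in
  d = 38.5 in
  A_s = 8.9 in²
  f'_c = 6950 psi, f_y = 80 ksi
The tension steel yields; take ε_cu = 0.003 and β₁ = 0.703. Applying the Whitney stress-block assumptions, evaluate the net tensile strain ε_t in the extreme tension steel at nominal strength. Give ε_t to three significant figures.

a = A_s f_y/(0.85 f'_c b) = 11.264 in.
β₁ = 0.703, so c = a/β₁ = 11.264/0.703 = 16.023 in.
From the linear strain diagram with ε_cu = 0.003: ε_t = 0.003 (d − c)/c = 0.003 × (38.5 − 16.023)/16.023 = 0.00421.
ε_t is between 0.004 and 0.005 — transition zone.

ε_t ≈ 0.00421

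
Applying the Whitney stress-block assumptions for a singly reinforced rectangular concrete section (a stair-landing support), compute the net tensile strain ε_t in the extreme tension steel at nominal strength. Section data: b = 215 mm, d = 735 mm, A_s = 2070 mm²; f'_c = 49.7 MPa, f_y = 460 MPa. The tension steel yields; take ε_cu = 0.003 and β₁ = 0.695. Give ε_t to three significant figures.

ε_t ≈ 0.0116

a = A_s f_y/(0.85 f'_c b) = 104.84 mm.
β₁ = 0.695, so c = a/β₁ = 104.84/0.695 = 150.85 mm.
From the linear strain diagram with ε_cu = 0.003: ε_t = 0.003 (d − c)/c = 0.003 × (735 − 150.85)/150.85 = 0.0116.
Since ε_t ≥ 0.005, the section is tension-controlled.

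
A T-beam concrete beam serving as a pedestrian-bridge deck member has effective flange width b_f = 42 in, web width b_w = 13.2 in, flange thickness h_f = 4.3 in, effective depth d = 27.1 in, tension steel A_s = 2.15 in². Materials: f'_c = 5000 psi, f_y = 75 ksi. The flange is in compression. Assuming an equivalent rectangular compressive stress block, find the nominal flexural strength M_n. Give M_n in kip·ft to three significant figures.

M_n ≈ 358 kip·ft

Tension: T = A_s f_y = 2.15 × 75 = 161.25 kips.
Try a within the flange: a = T/(0.85 f'_c b_f) = 161.25/(0.85 × 5 × 42) = 0.903 in.
Since a = 0.903 ≤ h_f = 4.3 in, the stress block lies entirely in the flange; analyse as a rectangular beam of width b_f.
M_n = T(d − a/2) = 161.25 × (27.1 − 0.4515) = 4297.1 kip·in.
M_n = 4297.1/12 = 358.09 kip·ft.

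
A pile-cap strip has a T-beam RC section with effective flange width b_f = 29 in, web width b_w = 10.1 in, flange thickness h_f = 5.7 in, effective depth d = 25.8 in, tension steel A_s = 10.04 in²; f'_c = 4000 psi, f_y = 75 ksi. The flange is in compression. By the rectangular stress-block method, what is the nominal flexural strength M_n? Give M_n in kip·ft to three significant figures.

Tension: T = A_s f_y = 10.04 × 75 = 753 kips.
Try a within the flange: a = T/(0.85 f'_c b_f) = 753/(0.85 × 4 × 29) = 7.637 in.
a = 7.637 > h_f = 5.7 in: the block extends into the web. Split into flange-overhang and web parts.
C_f = 0.85 f'_c (b_f − b_w) h_f = 0.85 × 4 × (29 − 10.1) × 5.7 = 366.3 kips.
Remaining web compression depth: a_w = (T − C_f)/(0.85 f'_c b_w) = (753 − 366.3)/(0.85 × 4 × 10.1) = 11.261 in.
M_n = C_f(d − h_f/2) + (T − C_f)(d − a_w/2) = 366.3 × (25.8 − 2.85) + 386.7 × (25.8 − 5.6305) = 8406.6 + 7799.5 = 16206.1 kip·in.
M_n = 16206.1/12 = 1350.51 kip·ft.

M_n ≈ 1350 kip·ft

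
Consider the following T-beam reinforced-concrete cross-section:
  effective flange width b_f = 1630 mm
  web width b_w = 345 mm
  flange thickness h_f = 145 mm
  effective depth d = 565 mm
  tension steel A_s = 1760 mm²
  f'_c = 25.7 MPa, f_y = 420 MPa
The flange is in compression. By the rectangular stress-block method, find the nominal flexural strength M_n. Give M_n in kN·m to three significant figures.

M_n ≈ 410 kN·m

Tension: T = A_s f_y = 1760 × 420 = 739200 N.
Try a within the flange: a = T/(0.85 f'_c b_f) = 739200/(0.85 × 25.7 × 1630) = 20.76 mm.
Since a = 20.76 ≤ h_f = 145 mm, the stress block lies entirely in the flange; analyse as a rectangular beam of width b_f.
M_n = T(d − a/2) = 739200 × (565 − 10.38) = 409.98 × 10⁶ N·mm.
M_n = 409.98 kN·m.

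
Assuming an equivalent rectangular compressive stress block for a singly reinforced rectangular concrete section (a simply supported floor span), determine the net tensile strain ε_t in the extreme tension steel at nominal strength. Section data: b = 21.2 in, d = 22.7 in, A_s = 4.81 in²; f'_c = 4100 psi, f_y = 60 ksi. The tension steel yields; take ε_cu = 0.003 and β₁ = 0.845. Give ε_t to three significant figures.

a = A_s f_y/(0.85 f'_c b) = 3.906 in.
β₁ = 0.845, so c = a/β₁ = 3.906/0.845 = 4.622 in.
From the linear strain diagram with ε_cu = 0.003: ε_t = 0.003 (d − c)/c = 0.003 × (22.7 − 4.622)/4.622 = 0.0117.
Since ε_t ≥ 0.005, the section is tension-controlled.

ε_t ≈ 0.0117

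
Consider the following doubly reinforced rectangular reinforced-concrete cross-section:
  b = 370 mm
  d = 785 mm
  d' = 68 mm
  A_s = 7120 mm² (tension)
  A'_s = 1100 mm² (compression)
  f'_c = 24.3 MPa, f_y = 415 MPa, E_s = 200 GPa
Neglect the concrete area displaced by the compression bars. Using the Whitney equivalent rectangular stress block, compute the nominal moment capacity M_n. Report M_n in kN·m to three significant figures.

M_n ≈ 1880 kN·m

Assume both tension and compression steel yield.
Net tension couple steel: A_s − A'_s = 6020 mm².
a = (A_s − A'_s) f_y / (0.85 f'_c b) = 2498300/(0.85 × 24.3 × 370) = 326.90 mm.
c = a/β₁ = 326.90/0.85 = 384.59 mm; ε'_s = 0.003(c − d')/c = 0.0025 ≥ f_y/E_s = 0.0021, so compression steel does yield.
M_n = (A_s − A'_s) f_y (d − a/2) + A'_s f_y (d − d') = [2498300 × (785 − 163.45) + 456500 × (785 − 68)] × 10⁻⁶ = 1552.82 + 327.31 = 1880.13 kN·m.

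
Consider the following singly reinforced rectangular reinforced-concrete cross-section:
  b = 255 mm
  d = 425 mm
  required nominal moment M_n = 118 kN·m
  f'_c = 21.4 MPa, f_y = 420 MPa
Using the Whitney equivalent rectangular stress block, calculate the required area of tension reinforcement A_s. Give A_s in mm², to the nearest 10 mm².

A_s ≈ 720 mm²

With M_n = 0.85 f'_c a b (d − a/2), solve the quadratic for a:
a = d − √(d² − 2M_n/(0.85 f'_c b)) = 425 − √(425² − 2 × 118×10⁶/(0.85 × 21.4 × 255)) = 64.80 mm.
A_s = 0.85 f'_c a b / f_y = 0.85 × 21.4 × 64.80 × 255 / 420 = 715.6 mm².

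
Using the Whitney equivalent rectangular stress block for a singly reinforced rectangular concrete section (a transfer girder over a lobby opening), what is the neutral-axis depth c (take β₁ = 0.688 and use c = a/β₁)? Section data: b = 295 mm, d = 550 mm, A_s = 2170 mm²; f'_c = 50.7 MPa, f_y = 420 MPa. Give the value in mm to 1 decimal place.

T = A_s f_y = 2170 × 420 = 911400 N = 911.4 kN.
Setting C = 0.85 f'_c a b equal to T: a = 911400/(0.85 × 50.7 × 295) = 71.690 mm.
With β₁ = 0.688, c = a/β₁ = 71.690/0.688 = 104.2 mm.

c ≈ 104.2 mm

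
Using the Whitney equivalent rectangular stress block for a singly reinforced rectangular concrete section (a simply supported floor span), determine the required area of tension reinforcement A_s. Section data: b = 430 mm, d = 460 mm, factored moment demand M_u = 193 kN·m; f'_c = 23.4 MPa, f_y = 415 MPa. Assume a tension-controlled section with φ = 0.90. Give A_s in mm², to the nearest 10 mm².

M_n = M_u/φ = 193/0.90 = 214.444 kN·m.
With M_n = 0.85 f'_c a b (d − a/2), solve the quadratic for a:
a = d − √(d² − 2M_n/(0.85 f'_c b)) = 460 − √(460² − 2 × 214.444×10⁶/(0.85 × 23.4 × 430)) = 58.19 mm.
A_s = 0.85 f'_c a b / f_y = 0.85 × 23.4 × 58.19 × 430 / 415 = 1199.2 mm².

A_s ≈ 1200 mm²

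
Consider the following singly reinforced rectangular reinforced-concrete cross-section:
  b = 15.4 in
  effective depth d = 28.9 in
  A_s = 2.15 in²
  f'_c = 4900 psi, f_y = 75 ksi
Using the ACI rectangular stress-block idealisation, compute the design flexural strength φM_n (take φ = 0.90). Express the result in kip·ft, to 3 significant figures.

T = A_s f_y = 2.15 × 75 = 161.25 kips.
a = T/(0.85 f'_c b) = 161.25/(0.85 × 4.9 × 15.4) = 2.514 in.
M_n = T(d − a/2) = 161.25 × (28.9 − 1.257) = 4457.4 kip·in = 4457.4/12 = 371.45 kip·ft.
φM_n = 0.90 × 371.45 = 334.31 kip·ft.

φM_n ≈ 334 kip·ft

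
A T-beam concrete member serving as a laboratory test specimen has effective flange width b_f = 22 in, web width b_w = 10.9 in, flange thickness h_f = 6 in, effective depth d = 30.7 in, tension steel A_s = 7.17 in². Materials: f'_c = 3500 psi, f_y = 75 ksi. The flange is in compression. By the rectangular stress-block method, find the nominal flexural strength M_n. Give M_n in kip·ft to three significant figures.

Tension: T = A_s f_y = 7.17 × 75 = 537.75 kips.
Try a within the flange: a = T/(0.85 f'_c b_f) = 537.75/(0.85 × 3.5 × 22) = 8.216 in.
a = 8.216 > h_f = 6 in: the block extends into the web. Split into flange-overhang and web parts.
C_f = 0.85 f'_c (b_f − b_w) h_f = 0.85 × 3.5 × (22 − 10.9) × 6 = 198.1 kips.
Remaining web compression depth: a_w = (T − C_f)/(0.85 f'_c b_w) = (537.75 − 198.1)/(0.85 × 3.5 × 10.9) = 10.474 in.
M_n = C_f(d − h_f/2) + (T − C_f)(d − a_w/2) = 198.1 × (30.7 − 3) + 339.65 × (30.7 − 5.237) = 5487.4 + 8648.5 = 14135.9 kip·in.
M_n = 14135.9/12 = 1177.99 kip·ft.

M_n ≈ 1180 kip·ft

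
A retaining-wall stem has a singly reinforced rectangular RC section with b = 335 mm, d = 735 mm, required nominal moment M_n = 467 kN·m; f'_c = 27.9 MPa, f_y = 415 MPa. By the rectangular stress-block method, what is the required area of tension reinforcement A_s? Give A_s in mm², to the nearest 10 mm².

A_s ≈ 1620 mm²

With M_n = 0.85 f'_c a b (d − a/2), solve the quadratic for a:
a = d − √(d² − 2M_n/(0.85 f'_c b)) = 735 − √(735² − 2 × 467×10⁶/(0.85 × 27.9 × 335)) = 84.88 mm.
A_s = 0.85 f'_c a b / f_y = 0.85 × 27.9 × 84.88 × 335 / 415 = 1624.9 mm².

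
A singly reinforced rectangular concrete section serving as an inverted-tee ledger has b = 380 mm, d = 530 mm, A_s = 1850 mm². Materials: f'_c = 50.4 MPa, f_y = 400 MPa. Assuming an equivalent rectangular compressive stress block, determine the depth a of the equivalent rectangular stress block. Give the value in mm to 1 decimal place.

a ≈ 45.5 mm

T = A_s f_y = 1850 × 400 = 740000 N = 740 kN.
Setting C = 0.85 f'_c a b equal to T: a = 740000/(0.85 × 50.4 × 380) = 45.5 mm.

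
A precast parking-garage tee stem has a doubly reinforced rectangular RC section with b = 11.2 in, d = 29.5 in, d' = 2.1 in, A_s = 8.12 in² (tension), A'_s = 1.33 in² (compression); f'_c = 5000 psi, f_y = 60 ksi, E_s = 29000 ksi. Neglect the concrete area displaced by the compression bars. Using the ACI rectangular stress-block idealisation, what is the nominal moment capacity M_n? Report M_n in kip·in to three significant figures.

Assume both steels yield.
a = (A_s − A'_s) f_y/(0.85 f'_c b) = (8.12 − 1.33) × 60/(0.85 × 5 × 11.2) = 8.559 in.
c = a/β₁ = 8.559/0.8 = 10.699 in; ε'_s = 0.003(c − d')/c = 0.0024 ≥ ε_y = 0.0021, so the compression steel yields.
M_n = (A_s − A'_s) f_y (d − a/2) + A'_s f_y (d − d') = 407.4 × (29.5 − 4.2795) + 79.8 × (29.5 − 2.1) = 10274.8 + 2186.5 = 12461.3 kip·in.

M_n ≈ 12500 kip·in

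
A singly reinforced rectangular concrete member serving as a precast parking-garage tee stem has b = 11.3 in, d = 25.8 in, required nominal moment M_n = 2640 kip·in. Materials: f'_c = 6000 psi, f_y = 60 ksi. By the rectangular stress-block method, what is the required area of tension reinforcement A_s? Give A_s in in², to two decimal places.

From M_n = 0.85 f'_c a b (d − a/2):
a = d − √(d² − 2M_n/(0.85 f'_c b)) = 25.8 − √(25.8² − 2 × 2640/(0.85 × 6 × 11.3)) = 1.841 in.
A_s = 0.85 f'_c a b / f_y = 0.85 × 6 × 1.841 × 11.3 / 60 = 1.768 in².

A_s ≈ 1.77 in²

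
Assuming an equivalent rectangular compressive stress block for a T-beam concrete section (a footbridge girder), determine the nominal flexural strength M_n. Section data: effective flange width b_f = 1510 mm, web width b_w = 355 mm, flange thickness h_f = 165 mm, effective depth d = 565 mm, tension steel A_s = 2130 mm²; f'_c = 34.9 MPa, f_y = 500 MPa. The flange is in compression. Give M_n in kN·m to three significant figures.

Tension: T = A_s f_y = 2130 × 500 = 1065000 N.
Try a within the flange: a = T/(0.85 f'_c b_f) = 1065000/(0.85 × 34.9 × 1510) = 23.78 mm.
Since a = 23.78 ≤ h_f = 165 mm, the stress block lies entirely in the flange; analyse as a rectangular beam of width b_f.
M_n = T(d − a/2) = 1065000 × (565 − 11.89) = 589.06 × 10⁶ N·mm.
M_n = 589.06 kN·m.

M_n ≈ 589 kN·m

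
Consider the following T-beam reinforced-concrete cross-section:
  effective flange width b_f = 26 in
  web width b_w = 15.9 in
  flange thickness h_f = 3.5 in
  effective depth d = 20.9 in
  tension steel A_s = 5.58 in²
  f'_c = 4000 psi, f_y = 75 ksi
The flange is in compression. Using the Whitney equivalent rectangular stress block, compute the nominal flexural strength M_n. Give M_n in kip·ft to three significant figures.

M_n ≈ 643 kip·ft

Tension: T = A_s f_y = 5.58 × 75 = 418.5 kips.
Try a within the flange: a = T/(0.85 f'_c b_f) = 418.5/(0.85 × 4 × 26) = 4.734 in.
a = 4.734 > h_f = 3.5 in: the block extends into the web. Split into flange-overhang and web parts.
C_f = 0.85 f'_c (b_f − b_w) h_f = 0.85 × 4 × (26 − 15.9) × 3.5 = 120.2 kips.
Remaining web compression depth: a_w = (T − C_f)/(0.85 f'_c b_w) = (418.5 − 120.2)/(0.85 × 4 × 15.9) = 5.518 in.
M_n = C_f(d − h_f/2) + (T − C_f)(d − a_w/2) = 120.2 × (20.9 − 1.75) + 298.3 × (20.9 − 2.759) = 2301.8 + 5411.5 = 7713.3 kip·in.
M_n = 7713.3/12 = 642.78 kip·ft.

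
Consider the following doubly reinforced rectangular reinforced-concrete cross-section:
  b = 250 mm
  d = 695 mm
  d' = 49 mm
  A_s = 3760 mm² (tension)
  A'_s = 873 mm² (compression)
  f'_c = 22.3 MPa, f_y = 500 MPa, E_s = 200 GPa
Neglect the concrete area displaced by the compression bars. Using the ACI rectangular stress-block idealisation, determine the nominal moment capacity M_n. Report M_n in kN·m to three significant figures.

M_n ≈ 1070 kN·m

Assume both tension and compression steel yield.
Net tension couple steel: A_s − A'_s = 2887 mm².
a = (A_s − A'_s) f_y / (0.85 f'_c b) = 1443500/(0.85 × 22.3 × 250) = 304.62 mm.
c = a/β₁ = 304.62/0.85 = 358.38 mm; ε'_s = 0.003(c − d')/c = 0.0026 ≥ f_y/E_s = 0.0025, so compression steel does yield.
M_n = (A_s − A'_s) f_y (d − a/2) + A'_s f_y (d − d') = [1443500 × (695 − 152.31) + 436500 × (695 − 49)] × 10⁻⁶ = 783.37 + 281.98 = 1065.35 kN·m.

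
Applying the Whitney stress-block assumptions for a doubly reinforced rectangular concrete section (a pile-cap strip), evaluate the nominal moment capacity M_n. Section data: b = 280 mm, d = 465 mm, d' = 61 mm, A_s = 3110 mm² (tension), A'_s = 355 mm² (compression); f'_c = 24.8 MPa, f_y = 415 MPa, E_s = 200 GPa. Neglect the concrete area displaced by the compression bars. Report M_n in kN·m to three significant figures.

Assume both tension and compression steel yield.
Net tension couple steel: A_s − A'_s = 2755 mm².
a = (A_s − A'_s) f_y / (0.85 f'_c b) = 1143325/(0.85 × 24.8 × 280) = 193.71 mm.
c = a/β₁ = 193.71/0.85 = 227.89 mm; ε'_s = 0.003(c − d')/c = 0.0022 ≥ f_y/E_s = 0.0021, so compression steel does yield.
M_n = (A_s − A'_s) f_y (d − a/2) + A'_s f_y (d − d') = [1143325 × (465 − 96.855) + 147325 × (465 − 61)] × 10⁻⁶ = 420.91 + 59.52 = 480.43 kN·m.

M_n ≈ 480 kN·m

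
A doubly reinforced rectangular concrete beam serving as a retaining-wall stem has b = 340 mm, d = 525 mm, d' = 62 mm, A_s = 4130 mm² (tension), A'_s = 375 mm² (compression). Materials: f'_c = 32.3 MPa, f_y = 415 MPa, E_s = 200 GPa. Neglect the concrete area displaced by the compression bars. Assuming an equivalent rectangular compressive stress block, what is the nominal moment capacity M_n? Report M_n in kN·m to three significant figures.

Assume both tension and compression steel yield.
Net tension couple steel: A_s − A'_s = 3755 mm².
a = (A_s − A'_s) f_y / (0.85 f'_c b) = 1558325/(0.85 × 32.3 × 340) = 166.94 mm.
c = a/β₁ = 166.94/0.819 = 203.83 mm; ε'_s = 0.003(c − d')/c = 0.0021 ≥ f_y/E_s = 0.0021, so compression steel does yield.
M_n = (A_s − A'_s) f_y (d − a/2) + A'_s f_y (d − d') = [1558325 × (525 − 83.47) + 155625 × (525 − 62)] × 10⁻⁶ = 688.05 + 72.05 = 760.10 kN·m.

M_n ≈ 760 kN·m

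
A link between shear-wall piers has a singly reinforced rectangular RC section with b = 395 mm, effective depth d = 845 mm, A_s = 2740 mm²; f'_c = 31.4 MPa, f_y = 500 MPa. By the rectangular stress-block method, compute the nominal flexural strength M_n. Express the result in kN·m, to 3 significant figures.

T = A_s f_y = 2740 × 500 = 1370000 N = 1370 kN.
From C = T: a = T/(0.85 f'_c b) = 1370000/(0.85 × 31.4 × 395) = 129.95 mm.
M_n = T(d − a/2) = 1370 kN × (845 − 64.975) mm = 1068.63 kN·m.

M_n ≈ 1070 kN·m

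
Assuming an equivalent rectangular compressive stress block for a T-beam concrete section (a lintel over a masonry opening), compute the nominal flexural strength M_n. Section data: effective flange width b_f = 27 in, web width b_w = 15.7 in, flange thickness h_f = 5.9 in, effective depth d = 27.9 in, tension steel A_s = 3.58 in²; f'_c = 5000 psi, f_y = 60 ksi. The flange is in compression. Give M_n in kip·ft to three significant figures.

Tension: T = A_s f_y = 3.58 × 60 = 214.8 kips.
Try a within the flange: a = T/(0.85 f'_c b_f) = 214.8/(0.85 × 5 × 27) = 1.872 in.
Since a = 1.872 ≤ h_f = 5.9 in, the stress block lies entirely in the flange; analyse as a rectangular beam of width b_f.
M_n = T(d − a/2) = 214.8 × (27.9 − 0.936) = 5791.9 kip·in.
M_n = 5791.9/12 = 482.66 kip·ft.

M_n ≈ 483 kip·ft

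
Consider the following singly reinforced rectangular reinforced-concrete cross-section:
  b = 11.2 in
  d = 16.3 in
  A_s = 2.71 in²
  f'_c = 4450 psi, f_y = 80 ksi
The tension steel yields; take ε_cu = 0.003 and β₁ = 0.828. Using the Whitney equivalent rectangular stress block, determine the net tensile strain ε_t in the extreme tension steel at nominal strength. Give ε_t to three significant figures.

a = A_s f_y/(0.85 f'_c b) = 5.118 in.
β₁ = 0.828, so c = a/β₁ = 5.118/0.828 = 6.181 in.
From the linear strain diagram with ε_cu = 0.003: ε_t = 0.003 (d − c)/c = 0.003 × (16.3 − 6.181)/6.181 = 0.00491.
ε_t is between 0.004 and 0.005 — transition zone.

ε_t ≈ 0.00491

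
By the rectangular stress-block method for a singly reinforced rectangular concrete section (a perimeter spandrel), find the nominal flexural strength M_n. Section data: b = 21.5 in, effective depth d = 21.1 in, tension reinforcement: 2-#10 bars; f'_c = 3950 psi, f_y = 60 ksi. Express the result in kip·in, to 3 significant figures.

A_s = 2 × 1.27 = 2.54 in².
T = A_s f_y = 2.54 × 60 = 152.4 kips.
a = T/(0.85 f'_c b) = 152.4/(0.85 × 3.95 × 21.5) = 2.111 in.
M_n = T(d − a/2) = 152.4 × (21.1 − 1.0555) = 3054.8 kip·in.

M_n ≈ 3050 kip·in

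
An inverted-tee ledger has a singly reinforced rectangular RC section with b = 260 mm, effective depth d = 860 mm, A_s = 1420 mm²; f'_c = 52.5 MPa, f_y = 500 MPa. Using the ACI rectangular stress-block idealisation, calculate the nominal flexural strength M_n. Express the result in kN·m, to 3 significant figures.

T = A_s f_y = 1420 × 500 = 710000 N = 710 kN.
From C = T: a = T/(0.85 f'_c b) = 710000/(0.85 × 52.5 × 260) = 61.19 mm.
M_n = T(d − a/2) = 710 kN × (860 − 30.595) mm = 588.88 kN·m.

M_n ≈ 589 kN·m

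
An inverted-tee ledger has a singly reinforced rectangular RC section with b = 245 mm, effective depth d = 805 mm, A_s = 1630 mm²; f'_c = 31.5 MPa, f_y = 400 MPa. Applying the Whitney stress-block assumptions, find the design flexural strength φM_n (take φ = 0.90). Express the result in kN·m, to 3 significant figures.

T = A_s f_y = 1630 × 400 = 652000 N = 652 kN.
From C = T: a = T/(0.85 f'_c b) = 652000/(0.85 × 31.5 × 245) = 99.39 mm.
M_n = T(d − a/2) = 652 kN × (805 − 49.695) mm = 492.46 kN·m.
φM_n = 0.90 × 492.46 = 443.21 kN·m.

φM_n ≈ 443 kN·m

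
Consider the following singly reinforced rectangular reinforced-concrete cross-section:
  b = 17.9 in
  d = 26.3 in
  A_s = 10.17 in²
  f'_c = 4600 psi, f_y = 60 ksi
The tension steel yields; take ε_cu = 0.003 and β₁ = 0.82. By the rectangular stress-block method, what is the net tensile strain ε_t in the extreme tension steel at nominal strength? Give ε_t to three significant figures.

a = A_s f_y/(0.85 f'_c b) = 8.719 in.
β₁ = 0.82, so c = a/β₁ = 8.719/0.82 = 10.633 in.
From the linear strain diagram with ε_cu = 0.003: ε_t = 0.003 (d − c)/c = 0.003 × (26.3 − 10.633)/10.633 = 0.00442.
ε_t is between 0.004 and 0.005 — transition zone.

ε_t ≈ 0.00442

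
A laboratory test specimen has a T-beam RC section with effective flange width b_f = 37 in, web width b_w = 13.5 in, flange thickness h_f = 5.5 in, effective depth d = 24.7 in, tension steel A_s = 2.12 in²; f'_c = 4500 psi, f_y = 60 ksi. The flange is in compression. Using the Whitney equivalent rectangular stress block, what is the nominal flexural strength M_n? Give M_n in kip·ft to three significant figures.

M_n ≈ 257 kip·ft

Tension: T = A_s f_y = 2.12 × 60 = 127.2 kips.
Try a within the flange: a = T/(0.85 f'_c b_f) = 127.2/(0.85 × 4.5 × 37) = 0.899 in.
Since a = 0.899 ≤ h_f = 5.5 in, the stress block lies entirely in the flange; analyse as a rectangular beam of width b_f.
M_n = T(d − a/2) = 127.2 × (24.7 − 0.4495) = 3084.7 kip·in.
M_n = 3084.7/12 = 257.06 kip·ft.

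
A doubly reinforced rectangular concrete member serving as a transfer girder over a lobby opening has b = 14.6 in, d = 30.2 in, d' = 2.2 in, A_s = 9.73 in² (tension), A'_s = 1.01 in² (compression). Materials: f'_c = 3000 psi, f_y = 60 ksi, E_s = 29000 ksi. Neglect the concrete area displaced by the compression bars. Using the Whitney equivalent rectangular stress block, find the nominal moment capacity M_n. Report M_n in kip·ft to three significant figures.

Assume both steels yield.
a = (A_s − A'_s) f_y/(0.85 f'_c b) = (9.73 − 1.01) × 60/(0.85 × 3 × 14.6) = 14.053 in.
c = a/β₁ = 14.053/0.85 = 16.533 in; ε'_s = 0.003(c − d')/c = 0.0026 ≥ ε_y = 0.0021, so the compression steel yields.
M_n = (A_s − A'_s) f_y (d − a/2) + A'_s f_y (d − d') = 523.2 × (30.2 − 7.0265) + 60.6 × (30.2 − 2.2) = 12124.4 + 1696.8 = 13821.2 kip·in = 13821.2/12 = 1151.77 kip·ft.

M_n ≈ 1150 kip·ft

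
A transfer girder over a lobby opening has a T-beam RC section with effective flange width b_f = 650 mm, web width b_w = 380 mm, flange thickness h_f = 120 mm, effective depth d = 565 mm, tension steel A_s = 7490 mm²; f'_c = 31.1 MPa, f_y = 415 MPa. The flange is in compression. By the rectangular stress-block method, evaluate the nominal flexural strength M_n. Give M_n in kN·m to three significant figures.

M_n ≈ 1450 kN·m

Tension: T = A_s f_y = 7490 × 415 = 3108350 N.
Try a within the flange: a = T/(0.85 f'_c b_f) = 3108350/(0.85 × 31.1 × 650) = 180.90 mm.
a = 180.90 > h_f = 120 mm: the block extends into the web. Split into flange-overhang and web parts.
C_f = 0.85 f'_c (b_f − b_w) h_f = 0.85 × 31.1 × (650 − 380) × 120 = 856494 N.
Remaining web compression depth: a_w = (T − C_f)/(0.85 f'_c b_w) = (3108350 − 856494)/(0.85 × 31.1 × 380) = 224.17 mm.
M_n = C_f(d − h_f/2) + (T − C_f)(d − a_w/2) = 856494 × (565 − 60) + 2251856 × (565 − 112.085) = 432.53 + 1019.90 = 1452.43 × 10⁶ N·mm.
M_n = 1452.43 kN·m.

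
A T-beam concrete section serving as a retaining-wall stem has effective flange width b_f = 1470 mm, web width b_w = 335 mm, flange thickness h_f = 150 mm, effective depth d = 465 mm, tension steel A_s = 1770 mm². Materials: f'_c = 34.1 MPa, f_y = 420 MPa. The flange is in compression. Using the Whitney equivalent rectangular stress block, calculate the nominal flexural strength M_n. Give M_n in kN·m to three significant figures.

M_n ≈ 339 kN·m

Tension: T = A_s f_y = 1770 × 420 = 743400 N.
Try a within the flange: a = T/(0.85 f'_c b_f) = 743400/(0.85 × 34.1 × 1470) = 17.45 mm.
Since a = 17.45 ≤ h_f = 150 mm, the stress block lies entirely in the flange; analyse as a rectangular beam of width b_f.
M_n = T(d − a/2) = 743400 × (465 − 8.725) = 339.19 × 10⁶ N·mm.
M_n = 339.19 kN·m.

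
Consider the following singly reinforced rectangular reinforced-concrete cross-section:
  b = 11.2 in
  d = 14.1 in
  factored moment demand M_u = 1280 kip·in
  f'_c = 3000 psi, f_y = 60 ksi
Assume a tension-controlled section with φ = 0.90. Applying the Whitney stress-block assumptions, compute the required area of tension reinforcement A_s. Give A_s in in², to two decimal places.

A_s ≈ 1.97 in²

M_n = M_u/φ = 1280/0.90 = 1422.22 kip·in.
From M_n = 0.85 f'_c a b (d − a/2):
a = d − √(d² − 2M_n/(0.85 f'_c b)) = 14.1 − √(14.1² − 2 × 1422.22/(0.85 × 3 × 11.2)) = 4.139 in.
A_s = 0.85 f'_c a b / f_y = 0.85 × 3 × 4.139 × 11.2 / 60 = 1.970 in².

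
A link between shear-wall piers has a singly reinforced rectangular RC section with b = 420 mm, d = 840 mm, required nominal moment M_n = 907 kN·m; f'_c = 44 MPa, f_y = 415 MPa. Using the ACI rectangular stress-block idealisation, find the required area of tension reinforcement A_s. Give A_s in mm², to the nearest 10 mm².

A_s ≈ 2720 mm²

With M_n = 0.85 f'_c a b (d − a/2), solve the quadratic for a:
a = d − √(d² − 2M_n/(0.85 f'_c b)) = 840 − √(840² − 2 × 907×10⁶/(0.85 × 44 × 420)) = 71.81 mm.
A_s = 0.85 f'_c a b / f_y = 0.85 × 44 × 71.81 × 420 / 415 = 2718.1 mm².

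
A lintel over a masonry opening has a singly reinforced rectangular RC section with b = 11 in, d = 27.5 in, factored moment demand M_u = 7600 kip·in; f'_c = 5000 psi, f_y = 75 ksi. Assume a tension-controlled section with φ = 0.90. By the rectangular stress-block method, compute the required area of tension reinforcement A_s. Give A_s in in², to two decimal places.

A_s ≈ 4.75 in²

M_n = M_u/φ = 7600/0.90 = 8444.44 kip·in.
From M_n = 0.85 f'_c a b (d − a/2):
a = d − √(d² − 2M_n/(0.85 f'_c b)) = 27.5 − √(27.5² − 2 × 8444.44/(0.85 × 5 × 11)) = 7.626 in.
A_s = 0.85 f'_c a b / f_y = 0.85 × 5 × 7.626 × 11 / 75 = 4.754 in².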